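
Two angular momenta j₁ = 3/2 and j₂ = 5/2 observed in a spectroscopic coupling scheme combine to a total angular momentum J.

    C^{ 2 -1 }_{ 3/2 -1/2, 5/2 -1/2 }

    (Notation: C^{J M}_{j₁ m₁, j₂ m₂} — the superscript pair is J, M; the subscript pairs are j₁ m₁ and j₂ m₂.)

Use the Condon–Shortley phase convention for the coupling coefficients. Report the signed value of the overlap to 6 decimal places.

j₁+j₂−J=2  J+j₁−j₂=1  J−j₁+j₂=3  j₁+j₂+J+1=7
(j₁±m₁, j₂±m₂, J±M) = (1,2,2,3,1,3)
P² = 12/7
sum k=1..2:
  [1] −1/2 = -1/2
  [2] +1/12 = 1/12
S = -5/12
C² = P²·S² = 25/84 ; C = -0.545545

-0.545545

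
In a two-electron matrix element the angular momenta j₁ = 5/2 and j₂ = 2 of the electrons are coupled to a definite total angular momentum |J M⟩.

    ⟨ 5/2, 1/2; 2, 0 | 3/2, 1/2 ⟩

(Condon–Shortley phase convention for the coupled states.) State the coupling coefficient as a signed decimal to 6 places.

triangle: 3!*2!*1!/7! = 12/5040
(j±m)!: 3!*2!*2!*2!*2!*1! = 96
prefactor² = (2J+1)*Δ*N² = 32/35
  k=1: −1/(1!*2!*1!*1!*1!*0!) = -1/2
  k=2: +1/(2!*1!*0!*0!*2!*1!) = 1/4
Σ = -1/4  ⇒  CG² = 32/35*(-1/4)² = 2/35
CG = −√(2/35) = -0.239046

-0.239046  (= −√(2/35))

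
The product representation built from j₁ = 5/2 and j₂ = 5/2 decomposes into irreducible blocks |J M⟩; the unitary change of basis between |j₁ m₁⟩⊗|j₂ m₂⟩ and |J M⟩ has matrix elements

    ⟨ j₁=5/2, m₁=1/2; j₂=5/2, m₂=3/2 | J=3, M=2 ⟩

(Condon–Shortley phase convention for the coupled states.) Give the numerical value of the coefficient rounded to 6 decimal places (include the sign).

√[7·2!3!3!/9! · 3!2!4!1!5!1!] = √(48)
  +(−1)^1/∏(1,1,1,3,2,0)! = -1/12  (running -1/12)
  +(−1)^2/∏(2,0,0,2,3,1)! = 1/24  (running -1/24)
⟨..|..⟩ = √(48)·(-1/24) = -0.288675

-0.288675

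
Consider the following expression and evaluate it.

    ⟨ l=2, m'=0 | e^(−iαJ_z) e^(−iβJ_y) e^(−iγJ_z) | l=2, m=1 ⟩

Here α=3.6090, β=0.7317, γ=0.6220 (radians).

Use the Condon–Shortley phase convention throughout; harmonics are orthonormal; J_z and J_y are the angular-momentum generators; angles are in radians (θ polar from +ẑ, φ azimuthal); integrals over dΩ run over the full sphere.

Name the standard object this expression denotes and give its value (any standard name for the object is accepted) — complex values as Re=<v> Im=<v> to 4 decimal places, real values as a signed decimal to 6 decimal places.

Wigner D-matrix element, Re=0.4948 Im=-0.3548

This is a Wigner D-matrix element — the rotation-matrix element ⟨l m'| R(α,β,γ) |l m⟩ in the angular-momentum basis.
Split into d^2_{0,1}(β=0.7317) × two z-phases.
Half-angle: c=0.933820, s=0.357743. N=√(2·2·6·1)=4.898979
k: max(0,(1)−(0))=1 … min(2+(1),2−(0))=2
  k=1: (−1)^0·4.8990/(2)·0.9338^3·0.3577^1 = +0.713570
  k=2: (−1)^1·4.8990/(2)·0.9338^1·0.3577^3 = -0.104726
d^2_{0,1}(0.7317) = +0.713570 -0.104726 = +0.608844
Attach z-rotation phases: D = e^{-i(0)(3.6090)}·(+0.608844)·e^{-i(1)(0.6220)} = +0.494817-0.354750i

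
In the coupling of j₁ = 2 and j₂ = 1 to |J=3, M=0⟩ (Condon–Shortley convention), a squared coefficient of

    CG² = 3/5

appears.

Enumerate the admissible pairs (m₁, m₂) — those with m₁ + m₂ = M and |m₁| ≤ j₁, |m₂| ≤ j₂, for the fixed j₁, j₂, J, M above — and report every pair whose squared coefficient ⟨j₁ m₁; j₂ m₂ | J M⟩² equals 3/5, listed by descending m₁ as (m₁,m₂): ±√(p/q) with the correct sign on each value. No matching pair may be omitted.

Admissible pairs with m₁+m₂ = M = 0: (-1,1), (0,0), (1,-1)
  (m₁,m₂)=(1,-1): CG² = 1/5, CG = +√(1/5)
  (m₁,m₂)=(0,0): CG² = 3/5, CG = +√(3/5)   ← matches the target
  (m₁,m₂)=(-1,1): CG² = 1/5, CG = +√(1/5)
Pairs with CG² = 3/5: (0,0): +√(3/5)

(0,0): +√(3/5)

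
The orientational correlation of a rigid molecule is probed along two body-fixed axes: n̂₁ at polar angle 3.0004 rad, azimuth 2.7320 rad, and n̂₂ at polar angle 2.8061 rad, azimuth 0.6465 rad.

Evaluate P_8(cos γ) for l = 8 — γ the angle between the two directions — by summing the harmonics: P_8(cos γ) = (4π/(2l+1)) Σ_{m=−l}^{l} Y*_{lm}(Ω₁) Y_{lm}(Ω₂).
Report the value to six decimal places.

-0.397067

Addition theorem: P_8(cos γ) = (4π/17) Σ_m Y*_{lm}(Ω₁) Y_{lm}(Ω₂), m = −8…8:
  [-8]  conj(Y_{8,-8})(Ω₁) = -0.000000+0.000000i ; Y_{8,-8}(Ω₂) = +0.000032+0.000064i ; Δ = -0.000000-0.000000i
  [-7]  conj(Y_{8,-7})(Ω₁) = -0.000002-0.000001i ; Y_{8,-7}(Ω₂) = +0.000152-0.000802i ; Δ = -0.000000+0.000000i
  [-6]  conj(Y_{8,-6})(Ω₁) = -0.000031-0.000025i ; Y_{8,-6}(Ω₂) = -0.004391+0.003989i ; Δ = +0.000000-0.000000i
  [-5]  conj(Y_{8,-5})(Ω₁) = -0.000239-0.000462i ; Y_{8,-5}(Ω₂) = +0.030686-0.002797i ; Δ = -0.000009-0.000014i
  [-4]  conj(Y_{8,-4})(Ω₁) = -0.000340-0.005025i ; Y_{8,-4}(Ω₂) = -0.099587-0.061826i ; Δ = -0.000277+0.000521i
  [-3]  conj(Y_{8,-3})(Ω₁) = +0.012112-0.034023i ; Y_{8,-3}(Ω₂) = +0.114798+0.297118i ; Δ = +0.011499-0.000307i
  [-2]  conj(Y_{8,-2})(Ω₁) = +0.124851-0.133586i ; Y_{8,-2}(Ω₂) = +0.154374-0.541342i ; Δ = -0.053042-0.088209i
  [-1]  conj(Y_{8,-1})(Ω₁) = +0.531977-0.230956i ; Y_{8,-1}(Ω₂) = -0.369226+0.278654i ; Δ = -0.132063+0.233513i
  [+0]  conj(Y_{8,0})(Ω₁) = +0.781416-0.000000i ; Y_{8,0}(Ω₂) = -0.242350+0.000000i ; Δ = -0.189376+0.000000i
  [+1]  conj(Y_{8,1})(Ω₁) = -0.531977-0.230956i ; Y_{8,1}(Ω₂) = +0.369226+0.278654i ; Δ = -0.132063-0.233513i
  [+2]  conj(Y_{8,2})(Ω₁) = +0.124851+0.133586i ; Y_{8,2}(Ω₂) = +0.154374+0.541342i ; Δ = -0.053042+0.088209i
  [+3]  conj(Y_{8,3})(Ω₁) = -0.012112-0.034023i ; Y_{8,3}(Ω₂) = -0.114798+0.297118i ; Δ = +0.011499+0.000307i
  [+4]  conj(Y_{8,4})(Ω₁) = -0.000340+0.005025i ; Y_{8,4}(Ω₂) = -0.099587+0.061826i ; Δ = -0.000277-0.000521i
  [+5]  conj(Y_{8,5})(Ω₁) = +0.000239-0.000462i ; Y_{8,5}(Ω₂) = -0.030686-0.002797i ; Δ = -0.000009+0.000014i
  [+6]  conj(Y_{8,6})(Ω₁) = -0.000031+0.000025i ; Y_{8,6}(Ω₂) = -0.004391-0.003989i ; Δ = +0.000000+0.000000i
  [+7]  conj(Y_{8,7})(Ω₁) = +0.000002-0.000001i ; Y_{8,7}(Ω₂) = -0.000152-0.000802i ; Δ = -0.000000-0.000000i
  [+8]  conj(Y_{8,8})(Ω₁) = -0.000000-0.000000i ; Y_{8,8}(Ω₂) = +0.000032-0.000064i ; Δ = -0.000000+0.000000i
Total Σ_m = -0.537159+0.000000i. Multiply by 0.739198: -0.397067+0.000000i. P_8(cos γ) = -0.397067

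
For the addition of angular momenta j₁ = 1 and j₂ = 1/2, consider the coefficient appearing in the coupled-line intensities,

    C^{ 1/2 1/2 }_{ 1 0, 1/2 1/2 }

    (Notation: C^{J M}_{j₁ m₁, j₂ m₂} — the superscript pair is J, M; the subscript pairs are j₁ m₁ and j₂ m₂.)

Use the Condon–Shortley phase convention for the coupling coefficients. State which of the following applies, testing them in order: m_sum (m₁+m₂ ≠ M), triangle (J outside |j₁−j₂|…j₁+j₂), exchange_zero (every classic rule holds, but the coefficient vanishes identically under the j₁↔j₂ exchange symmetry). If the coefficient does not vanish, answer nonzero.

nonzero

m-sum: m₁+m₂ = 0+1/2 = 1/2, M = 1/2  ✓
triangle: |j₁−j₂| = 1/2 ≤ J = 1/2 ≤ j₁+j₂ = 3/2  ✓
exchange: j₁≠j₂ or m₁≠m₂ — the exchange symmetry imposes no constraint here
value check: CG = −√(1/3) = -0.577350 ≠ 0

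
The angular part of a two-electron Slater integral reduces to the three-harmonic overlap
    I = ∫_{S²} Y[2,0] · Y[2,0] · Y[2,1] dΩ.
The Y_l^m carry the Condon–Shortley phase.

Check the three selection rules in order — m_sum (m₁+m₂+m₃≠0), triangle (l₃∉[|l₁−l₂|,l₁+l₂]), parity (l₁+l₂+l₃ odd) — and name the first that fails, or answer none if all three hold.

m₁+m₂+m₃ = 0 + 0 + 1 = 1  ✗
triangle: |2−2|=0 ≤ l₃=2 ≤ 2+2=4
parity: l₁+l₂+l₃ = 6 is even

m_sum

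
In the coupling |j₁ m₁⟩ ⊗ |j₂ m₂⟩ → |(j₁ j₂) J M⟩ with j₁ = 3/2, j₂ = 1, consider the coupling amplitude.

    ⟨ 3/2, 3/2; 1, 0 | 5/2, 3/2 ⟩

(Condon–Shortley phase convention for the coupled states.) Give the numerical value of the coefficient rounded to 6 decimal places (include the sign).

+0.632456

√[6·0!3!2!/6! · 3!0!1!1!4!1!] = √(72/5)
  +(−1)^0/∏(0,0,0,1,3,1)! = 1/6  (running 1/6)
⟨..|..⟩ = √(72/5)·(1/6) = +0.632456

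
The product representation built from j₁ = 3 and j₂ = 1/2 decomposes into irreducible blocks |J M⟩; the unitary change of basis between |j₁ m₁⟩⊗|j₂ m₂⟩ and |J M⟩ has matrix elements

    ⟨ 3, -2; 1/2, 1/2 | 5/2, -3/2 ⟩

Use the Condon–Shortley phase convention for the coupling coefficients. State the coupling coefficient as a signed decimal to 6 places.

-0.845154  (= −√(5/7))

triangle: 1!×5!×0!/7! = 120/5040
(j±m)!: 1!×5!×1!×0!×1!×4! = 2880
prefactor² = (2J+1)×Δ×N² = 2880/7
  k=1: −1/(1!×0!×4!×0!×1!×0!) = -1/24
Σ = -1/24  ⇒  CG² = 2880/7×(-1/24)² = 5/7
CG = −√(5/7) = -0.845154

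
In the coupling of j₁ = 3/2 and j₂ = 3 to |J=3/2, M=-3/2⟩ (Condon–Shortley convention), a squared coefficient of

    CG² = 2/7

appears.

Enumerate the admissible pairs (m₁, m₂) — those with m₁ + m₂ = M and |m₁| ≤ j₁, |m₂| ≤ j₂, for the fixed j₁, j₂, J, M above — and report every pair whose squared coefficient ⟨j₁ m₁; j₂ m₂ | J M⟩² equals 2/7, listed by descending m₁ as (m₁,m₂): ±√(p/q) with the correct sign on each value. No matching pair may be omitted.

Admissible pairs with m₁+m₂ = M = -3/2: (-3/2,0), (-1/2,-1), (1/2,-2), (3/2,-3)
  (m₁,m₂)=(3/2,-3): CG² = 4/7, CG = +√(4/7)
  (m₁,m₂)=(1/2,-2): CG² = 2/7, CG = −√(2/7)   ← matches the target
  (m₁,m₂)=(-1/2,-1): CG² = 4/35, CG = +√(4/35)
  (m₁,m₂)=(-3/2,0): CG² = 1/35, CG = −√(1/35)
Pairs with CG² = 2/7: (1/2,-2): −√(2/7)

(1/2,-2): −√(2/7)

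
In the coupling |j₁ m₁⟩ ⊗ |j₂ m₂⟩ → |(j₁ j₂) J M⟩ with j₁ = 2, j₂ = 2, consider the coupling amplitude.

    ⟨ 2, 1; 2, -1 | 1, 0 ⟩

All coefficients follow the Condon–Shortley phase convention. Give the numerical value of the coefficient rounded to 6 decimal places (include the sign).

−√(1/10) ≈ -0.316228

j₁+j₂−J=3  J+j₁−j₂=1  J−j₁+j₂=1  j₁+j₂+J+1=6
(j₁±m₁, j₂±m₂, J±M) = (3,1,1,3,1,1)
P² = 9/10
sum k=0..1:
  [0] +1/6 = 1/6
  [1] −1/2 = -1/2
S = -1/3
C² = P²·S² = 1/10 ; C = -0.316228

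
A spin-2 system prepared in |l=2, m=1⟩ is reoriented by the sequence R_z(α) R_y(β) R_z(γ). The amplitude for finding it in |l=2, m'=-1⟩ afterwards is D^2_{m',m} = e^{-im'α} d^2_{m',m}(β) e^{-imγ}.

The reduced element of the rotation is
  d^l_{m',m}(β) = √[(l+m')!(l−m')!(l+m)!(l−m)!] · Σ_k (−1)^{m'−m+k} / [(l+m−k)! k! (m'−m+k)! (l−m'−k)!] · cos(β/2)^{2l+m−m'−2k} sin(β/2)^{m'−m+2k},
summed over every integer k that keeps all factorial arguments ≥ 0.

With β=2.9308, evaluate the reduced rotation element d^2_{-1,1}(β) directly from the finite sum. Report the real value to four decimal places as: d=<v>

d^2_{-1,1}(β=2.9308) via the finite sum:
Half-angle: c=0.105201, s=0.994451. N=√(1·6·6·1)=6.000000
k∈{2,3} keeps every argument non-negative
  k=2: (−1)^0·6.0000/(2)·0.1052^2·0.9945^2 = +0.032834
  k=3: (−1)^1·6.0000/(6)·0.1052^0·0.9945^4 = -0.977988
d^2_{-1,1}(2.9308) = +0.032834 -0.977988 = -0.945153

d=-0.9452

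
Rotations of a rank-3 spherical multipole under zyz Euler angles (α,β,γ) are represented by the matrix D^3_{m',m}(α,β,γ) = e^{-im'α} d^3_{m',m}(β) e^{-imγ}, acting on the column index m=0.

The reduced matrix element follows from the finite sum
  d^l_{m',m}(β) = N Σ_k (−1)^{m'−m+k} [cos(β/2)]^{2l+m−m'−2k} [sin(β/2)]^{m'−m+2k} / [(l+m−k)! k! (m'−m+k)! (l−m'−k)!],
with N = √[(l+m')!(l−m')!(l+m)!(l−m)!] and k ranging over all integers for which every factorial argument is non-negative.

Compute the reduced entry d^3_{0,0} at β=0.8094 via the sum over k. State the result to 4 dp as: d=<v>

d=-0.2139

d^3_{0,0}(β=0.8094) via the finite sum:
c=cos(0.809400/2)=0.919221, s=sin(0.809400/2)=0.393743; N=√[6·6·6·6]=36.000000
k: max(0,(0)−(0))=0 … min(3+(0),3−(0))=3
  k=0: (−1)^0·36.0000/(36)·0.9192^6·0.3937^0 = +0.603279
  k=1: (−1)^1·36.0000/(4)·0.9192^4·0.3937^2 = -0.996201
  k=2: (−1)^2·36.0000/(4)·0.9192^2·0.3937^4 = +0.182782
  k=3: (−1)^3·36.0000/(36)·0.9192^0·0.3937^6 = -0.003726
d^3_{0,0}(0.8094) = +0.603279 -0.996201 +0.182782 -0.003726 = -0.213866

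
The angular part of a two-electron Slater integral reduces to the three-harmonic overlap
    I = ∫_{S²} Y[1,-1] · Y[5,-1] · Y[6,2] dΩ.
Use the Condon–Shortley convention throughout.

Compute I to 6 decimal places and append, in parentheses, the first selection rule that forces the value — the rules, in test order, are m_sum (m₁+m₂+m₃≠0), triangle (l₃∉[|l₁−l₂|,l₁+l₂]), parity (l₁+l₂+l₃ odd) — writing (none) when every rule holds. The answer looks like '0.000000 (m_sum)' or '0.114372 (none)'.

m-sum 0 ✓  L=12 even ✓  4≤6≤6 ✓
Π(2lᵢ+1) = 3×11×13 = 429
triangle coeff Δ(1,5,6) = 1/858
Σ_t [0,0]: t=0:+1/14400 = 1/14400
(3j)²=6/143 [(1 5 6; 0 0 0)], sign=+1
Σ_t [0,0]: t=0:+1/34560 = 1/34560
(3j)²=14/429 [(1 5 6; -1 -1 2)], sign=+1
⇒ 4πI² = 84/143
I = (+1)√(84/143/(4π)) = 0.21620548
No selection rule forces the value: the integral is nonzero (none).

0.216205 (none)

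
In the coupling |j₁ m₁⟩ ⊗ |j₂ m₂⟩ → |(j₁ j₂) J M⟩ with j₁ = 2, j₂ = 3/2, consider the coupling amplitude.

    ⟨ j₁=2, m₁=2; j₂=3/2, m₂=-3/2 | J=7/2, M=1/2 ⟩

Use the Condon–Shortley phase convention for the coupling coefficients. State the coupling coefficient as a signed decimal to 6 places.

+0.169031

triangle: 0!*4!*3!/8! = 144/40320
(j±m)!: 4!*0!*0!*3!*4!*3! = 20736
prefactor² = (2J+1)*Δ*N² = 20736/35
  k=0: +1/(0!*0!*0!*0!*4!*3!) = 1/144
Σ = 1/144  ⇒  CG² = 20736/35*(1/144)² = 1/35
CG = +√(1/35) = +0.169031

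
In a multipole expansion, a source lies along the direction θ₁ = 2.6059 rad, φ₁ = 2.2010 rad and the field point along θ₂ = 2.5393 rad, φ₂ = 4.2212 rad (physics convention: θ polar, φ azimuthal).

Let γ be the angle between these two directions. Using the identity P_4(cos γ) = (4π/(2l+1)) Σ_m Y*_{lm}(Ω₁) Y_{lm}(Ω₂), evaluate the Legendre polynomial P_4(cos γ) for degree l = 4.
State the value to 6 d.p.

Addition theorem: P_4(cos γ) = (4π/9) Σ_m Y*_{lm}(Ω₁) Y_{lm}(Ω₂), m = −4…4:
  [-4]  conj(Y_{4,-4})(Ω₁) = -0.02444 + 0.01747j ; Y_{4,-4}(Ω₂) = -0.01750 + 0.04210j ; Δ = -0.00031 - 0.00133j
  [-3]  conj(Y_{4,-3})(Ω₁) = -0.13589 - 0.04500j ; Y_{4,-3}(Ω₂) = -0.18666 + 0.01821j ; Δ = 0.02618 + 0.00593j
  [-2]  conj(Y_{4,-2})(Ω₁) = -0.11117 - 0.34660j ; Y_{4,-2}(Ω₂) = -0.22367 - 0.33521j ; Δ = -0.09132 + 0.11479j
  [-1]  conj(Y_{4,-1})(Ω₁) = 0.26630 - 0.36509j ; Y_{4,-1}(Ω₂) = 0.18265 - 0.34145j ; Δ = -0.07602 - 0.15761j
  [+0]  conj(Y_{4,0})(Ω₁) = -0.00485 + 0.00000j ; Y_{4,0}(Ω₂) = -0.13042 + 0.00000j ; Δ = 0.00063 + 0.00000j
  [+1]  conj(Y_{4,1})(Ω₁) = -0.26630 - 0.36509j ; Y_{4,1}(Ω₂) = -0.18265 - 0.34145j ; Δ = -0.07602 + 0.15761j
  [+2]  conj(Y_{4,2})(Ω₁) = -0.11117 + 0.34660j ; Y_{4,2}(Ω₂) = -0.22367 + 0.33521j ; Δ = -0.09132 - 0.11479j
  [+3]  conj(Y_{4,3})(Ω₁) = 0.13589 - 0.04500j ; Y_{4,3}(Ω₂) = 0.18666 + 0.01821j ; Δ = 0.02618 - 0.00593j
  [+4]  conj(Y_{4,4})(Ω₁) = -0.02444 - 0.01747j ; Y_{4,4}(Ω₂) = -0.01750 - 0.04210j ; Δ = -0.00031 + 0.00133j
Σ over m = -0.28228 - 0.00000j; ×(4π/9) → -0.39414 - 0.00000j. Real part: -0.394142

-0.394142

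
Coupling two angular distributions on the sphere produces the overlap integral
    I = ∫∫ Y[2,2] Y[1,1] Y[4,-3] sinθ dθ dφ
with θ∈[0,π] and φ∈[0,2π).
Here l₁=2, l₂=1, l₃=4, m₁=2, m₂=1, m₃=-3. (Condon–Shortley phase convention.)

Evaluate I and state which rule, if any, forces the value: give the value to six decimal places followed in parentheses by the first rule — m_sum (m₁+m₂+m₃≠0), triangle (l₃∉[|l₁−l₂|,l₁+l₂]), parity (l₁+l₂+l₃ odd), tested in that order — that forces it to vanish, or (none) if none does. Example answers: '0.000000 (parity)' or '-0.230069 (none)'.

0.000000 (triangle)

l₃=4 ∉ [1,3] — triangle fails ⇒ I = 0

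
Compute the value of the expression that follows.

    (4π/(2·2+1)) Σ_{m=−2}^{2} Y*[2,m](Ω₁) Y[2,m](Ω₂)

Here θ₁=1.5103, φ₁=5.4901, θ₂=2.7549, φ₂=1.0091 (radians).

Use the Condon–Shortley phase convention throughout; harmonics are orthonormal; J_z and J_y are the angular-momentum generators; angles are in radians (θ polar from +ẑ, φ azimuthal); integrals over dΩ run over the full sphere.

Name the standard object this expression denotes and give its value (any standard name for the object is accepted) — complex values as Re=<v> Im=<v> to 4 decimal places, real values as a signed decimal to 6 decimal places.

This sum is the spherical-harmonic addition theorem: it equals the Legendre polynomial P_l(cos γ) of the angle γ between the two directions.
Expand P_2 via completeness: Σ_{m} conj(Y_{2,m}) at Ω₁ times Y_{2,m} at Ω₂ —
  [-2]  conj(Y_{2,-2})(Ω₁) = -0.00592 - 0.38482j ; Y_{2,-2}(Ω₂) = -0.02377 - 0.04953j ; Δ = -0.01892 + 0.00944j
  [-1]  conj(Y_{2,-1})(Ω₁) = 0.03271 - 0.03322j ; Y_{2,-1}(Ω₂) = -0.14372 + 0.22838j ; Δ = 0.00289 + 0.01225j
  [+0]  conj(Y_{2,0})(Ω₁) = -0.31193 + 0.00000j ; Y_{2,0}(Ω₂) = 0.49621 + 0.00000j ; Δ = -0.15479 + 0.00000j
  [+1]  conj(Y_{2,1})(Ω₁) = -0.03271 - 0.03322j ; Y_{2,1}(Ω₂) = 0.14372 + 0.22838j ; Δ = 0.00289 - 0.01225j
  [+2]  conj(Y_{2,2})(Ω₁) = -0.00592 + 0.38482j ; Y_{2,2}(Ω₂) = -0.02377 + 0.04953j ; Δ = -0.01892 - 0.00944j
Accumulated sum -0.18685 - 0.00000j; after 4π/(2l+1) scaling, -0.46962 - 0.00000j ⇒ P_2 = -0.469616

Legendre polynomial (addition theorem), -0.469616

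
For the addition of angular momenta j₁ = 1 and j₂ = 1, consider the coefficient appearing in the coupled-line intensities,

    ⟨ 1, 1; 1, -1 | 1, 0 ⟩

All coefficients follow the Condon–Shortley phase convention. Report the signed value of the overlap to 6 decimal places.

j₁+j₂−J=1  J+j₁−j₂=1  J−j₁+j₂=1  j₁+j₂+J+1=4
(j₁±m₁, j₂±m₂, J±M) = (2,0,0,2,1,1)
P² = 1/2
sum k=0..0:
  [0] +1/1 = 1
S = 1
C² = P²·S² = 1/2 ; C = +0.707107

+0.707107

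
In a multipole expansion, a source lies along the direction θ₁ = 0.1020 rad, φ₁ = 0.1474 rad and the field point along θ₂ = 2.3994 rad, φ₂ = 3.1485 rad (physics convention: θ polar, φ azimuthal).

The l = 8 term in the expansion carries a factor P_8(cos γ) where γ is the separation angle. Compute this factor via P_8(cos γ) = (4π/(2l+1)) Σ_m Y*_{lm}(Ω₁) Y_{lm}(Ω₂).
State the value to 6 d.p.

-0.023222

Term-by-term m-sum for l=8 (normalisation 4π/17 = 0.739198):
  m=-8: (+0.000000+0.000000i) × (+0.022418-0.001240i) = +0.000000+0.000000i  (running Σ = +0.000000+0.000000i)
  m=-7: (+0.000000+0.000000i) × (+0.097810-0.004733i) = +0.000000+0.000000i  (running Σ = +0.000000+0.000000i)
  m=-6: (+0.000004+0.000004i) × (+0.256302-0.010628i) = +0.000001+0.000001i  (running Σ = +0.000001+0.000001i)
  m=-5: (+0.000078+0.000070i) × (+0.434891-0.015026i) = +0.000035+0.000029i  (running Σ = +0.000036+0.000031i)
  m=-4: (+0.001177+0.000787i) × (+0.427276-0.011808i) = +0.000512+0.000322i  (running Σ = +0.000548+0.000353i)
  m=-3: (+0.012822+0.006071i) × (+0.076233-0.001580i) = +0.000987+0.000443i  (running Σ = +0.001535+0.000796i)
  m=-2: (+0.096656+0.029349i) × (-0.346111+0.004782i) = -0.033594-0.009696i  (running Σ = -0.032059-0.008900i)
  m=-1: (+0.453082+0.067272i) × (-0.254477+0.001758i) = -0.115417-0.016323i  (running Σ = -0.147476-0.025223i)
  m=0: (+0.955189-0.000000i) × (+0.275900+0.000000i) = +0.263536+0.000000i  (running Σ = +0.116060-0.025223i)
  m=1: (-0.453082+0.067272i) × (+0.254477+0.001758i) = -0.115417+0.016323i  (running Σ = +0.000643-0.008900i)
  m=2: (+0.096656-0.029349i) × (-0.346111-0.004782i) = -0.033594+0.009696i  (running Σ = -0.032951+0.000796i)
  m=3: (-0.012822+0.006071i) × (-0.076233-0.001580i) = +0.000987-0.000443i  (running Σ = -0.031964+0.000353i)
  m=4: (+0.001177-0.000787i) × (+0.427276+0.011808i) = +0.000512-0.000322i  (running Σ = -0.031452+0.000031i)
  m=5: (-0.000078+0.000070i) × (-0.434891-0.015026i) = +0.000035-0.000029i  (running Σ = -0.031417+0.000001i)
  m=6: (+0.000004-0.000004i) × (+0.256302+0.010628i) = +0.000001-0.000001i  (running Σ = -0.031416+0.000000i)
  m=7: (-0.000000+0.000000i) × (-0.097810-0.004733i) = +0.000000-0.000000i  (running Σ = -0.031416+0.000000i)
  m=8: (+0.000000-0.000000i) × (+0.022418+0.001240i) = +0.000000-0.000000i  (running Σ = -0.031416+0.000000i)
Total Σ_m = -0.031416+0.000000i. Multiply by 0.739198: -0.023222+0.000000i. P_8(cos γ) = -0.023222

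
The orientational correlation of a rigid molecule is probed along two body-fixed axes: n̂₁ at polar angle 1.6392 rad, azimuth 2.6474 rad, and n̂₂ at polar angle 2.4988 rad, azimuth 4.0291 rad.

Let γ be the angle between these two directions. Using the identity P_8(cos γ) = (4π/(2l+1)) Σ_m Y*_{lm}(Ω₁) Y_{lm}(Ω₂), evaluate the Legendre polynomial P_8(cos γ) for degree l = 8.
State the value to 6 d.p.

0.038723

Summing Y*_{l m}(θ₁,φ₁)·Y_{l m}(θ₂,φ₂) over m ∈ [−8, 8]; prefactor 4π/(2·8+1) = 0.739198:
  [-8]  conj(Y_{8,-8})(Ω₁) = (-0.348078, 0.367070) ; Y_{8,-8}(Ω₂) = (0.005881, -0.006264) ; Δ = (0.000252, 0.004339)
  [-7]  conj(Y_{8,-7})(Ω₁) = (-0.131688, 0.043312) ; Y_{8,-7}(Ω₂) = (0.045777, 0.003239) ; Δ = (-0.006169, 0.001556)
  [-6]  conj(Y_{8,-6})(Ω₁) = (0.339797, 0.060583) ; Y_{8,-6}(Ω₂) = (0.086462, 0.123011) ; Δ = (0.021927, 0.047037)
  [-5]  conj(Y_{8,-5})(Ω₁) = (0.126091, 0.100026) ; Y_{8,-5}(Ω₂) = (-0.090371, 0.320476) ; Δ = (-0.043451, 0.031370)
  [-4]  conj(Y_{8,-4})(Ω₁) = (-0.116462, -0.270935) ; Y_{8,-4}(Ω₂) = (-0.441847, 0.191220) ; Δ = (0.103267, 0.097442)
  [-3]  conj(Y_{8,-3})(Ω₁) = (0.015039, -0.170037) ; Y_{8,-3}(Ω₂) = (-0.314133, -0.163170) ; Δ = (-0.032469, 0.050960)
  [-2]  conj(Y_{8,-2})(Ω₁) = (-0.149910, 0.227612) ; Y_{8,-2}(Ω₂) = (0.022298, 0.107666) ; Δ = (-0.027849, -0.011065)
  [-1]  conj(Y_{8,-1})(Ω₁) = (-0.153779, 0.082854) ; Y_{8,-1}(Ω₂) = (-0.261323, 0.320989) ; Δ = (0.013591, -0.071013)
  [+0]  conj(Y_{8,0})(Ω₁) = (0.265912, -0.000000) ; Y_{8,0}(Ω₂) = (-0.021859, 0.000000) ; Δ = (-0.005813, 0.000000)
  [+1]  conj(Y_{8,1})(Ω₁) = (0.153779, 0.082854) ; Y_{8,1}(Ω₂) = (0.261323, 0.320989) ; Δ = (0.013591, 0.071013)
  [+2]  conj(Y_{8,2})(Ω₁) = (-0.149910, -0.227612) ; Y_{8,2}(Ω₂) = (0.022298, -0.107666) ; Δ = (-0.027849, 0.011065)
  [+3]  conj(Y_{8,3})(Ω₁) = (-0.015039, -0.170037) ; Y_{8,3}(Ω₂) = (0.314133, -0.163170) ; Δ = (-0.032469, -0.050960)
  [+4]  conj(Y_{8,4})(Ω₁) = (-0.116462, 0.270935) ; Y_{8,4}(Ω₂) = (-0.441847, -0.191220) ; Δ = (0.103267, -0.097442)
  [+5]  conj(Y_{8,5})(Ω₁) = (-0.126091, 0.100026) ; Y_{8,5}(Ω₂) = (0.090371, 0.320476) ; Δ = (-0.043451, -0.031370)
  [+6]  conj(Y_{8,6})(Ω₁) = (0.339797, -0.060583) ; Y_{8,6}(Ω₂) = (0.086462, -0.123011) ; Δ = (0.021927, -0.047037)
  [+7]  conj(Y_{8,7})(Ω₁) = (0.131688, 0.043312) ; Y_{8,7}(Ω₂) = (-0.045777, 0.003239) ; Δ = (-0.006169, -0.001556)
  [+8]  conj(Y_{8,8})(Ω₁) = (-0.348078, -0.367070) ; Y_{8,8}(Ω₂) = (0.005881, 0.006264) ; Δ = (0.000252, -0.004339)
Accumulated sum (0.052385, 0.000000); after 4π/(2l+1) scaling, (0.038723, 0.000000) ⇒ P_8 = 0.038723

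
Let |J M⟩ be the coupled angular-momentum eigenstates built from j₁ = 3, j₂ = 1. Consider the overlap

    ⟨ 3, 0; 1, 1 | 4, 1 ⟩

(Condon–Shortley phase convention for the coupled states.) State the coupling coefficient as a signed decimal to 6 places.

√[9·0!6!2!/9! · 3!3!2!0!5!3!] = √(12960/7)
  +(−1)^0/∏(0,0,3,2,3,0)! = 1/72  (running 1/72)
⟨..|..⟩ = √(12960/7)·(1/72) = +0.597614

+√(5/14) = +0.597614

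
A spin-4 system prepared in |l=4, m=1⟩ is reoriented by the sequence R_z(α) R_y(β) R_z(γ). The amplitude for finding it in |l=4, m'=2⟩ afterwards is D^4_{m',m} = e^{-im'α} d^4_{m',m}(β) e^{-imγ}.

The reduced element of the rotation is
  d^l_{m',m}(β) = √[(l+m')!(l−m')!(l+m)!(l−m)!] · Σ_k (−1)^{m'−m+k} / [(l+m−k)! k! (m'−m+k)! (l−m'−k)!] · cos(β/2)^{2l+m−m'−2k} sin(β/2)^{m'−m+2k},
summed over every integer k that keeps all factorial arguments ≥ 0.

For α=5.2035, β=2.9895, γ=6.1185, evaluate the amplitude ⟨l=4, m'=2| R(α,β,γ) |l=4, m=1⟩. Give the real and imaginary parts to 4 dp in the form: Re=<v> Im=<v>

Re=0.0041 Im=-0.0044

First d^4_{2,1}(β=2.9895), then the phase factors e^{-i(2)α} and e^{-i(1)γ}:
c=cos(2.989500/2)=0.075973, s=sin(2.989500/2)=0.997110; N=√[720·2·120·6]=1018.233765
k: max(0,(1)−(2))=0 … min(4+(1),4−(2))=2
  k=0: (−1)^1·1018.2338/(240)·0.0760^7·0.9971^1 = -0.000000
  k=1: (−1)^2·1018.2338/(48)·0.0760^5·0.9971^3 = +0.000053
  k=2: (−1)^3·1018.2338/(72)·0.0760^3·0.9971^5 = -0.006112
d^4_{2,1}(2.9895) = -0.000000 +0.000053 -0.006112 = -0.006059
Phases: e^{-i·(2)·5.2035}=-0.555176+0.831733i, e^{-i·(1)·6.1185}=+0.986470+0.163942i ⇒ D=+0.004145-0.004420i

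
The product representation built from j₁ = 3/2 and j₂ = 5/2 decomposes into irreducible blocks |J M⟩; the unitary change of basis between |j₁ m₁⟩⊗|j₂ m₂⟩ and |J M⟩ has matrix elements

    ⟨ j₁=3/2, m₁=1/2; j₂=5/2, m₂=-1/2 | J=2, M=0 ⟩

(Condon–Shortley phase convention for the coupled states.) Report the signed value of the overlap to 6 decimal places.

j₁+j₂−J=2  J+j₁−j₂=1  J−j₁+j₂=3  j₁+j₂+J+1=7
(j₁±m₁, j₂±m₂, J±M) = (2,1,2,3,2,2)
P² = 8/7
sum k=0..1:
  [0] +1/4 = 1/4
  [1] −1/2 = -1/2
S = -1/4
C² = P²·S² = 1/14 ; C = -0.267261

-0.267261  (= −√(1/14))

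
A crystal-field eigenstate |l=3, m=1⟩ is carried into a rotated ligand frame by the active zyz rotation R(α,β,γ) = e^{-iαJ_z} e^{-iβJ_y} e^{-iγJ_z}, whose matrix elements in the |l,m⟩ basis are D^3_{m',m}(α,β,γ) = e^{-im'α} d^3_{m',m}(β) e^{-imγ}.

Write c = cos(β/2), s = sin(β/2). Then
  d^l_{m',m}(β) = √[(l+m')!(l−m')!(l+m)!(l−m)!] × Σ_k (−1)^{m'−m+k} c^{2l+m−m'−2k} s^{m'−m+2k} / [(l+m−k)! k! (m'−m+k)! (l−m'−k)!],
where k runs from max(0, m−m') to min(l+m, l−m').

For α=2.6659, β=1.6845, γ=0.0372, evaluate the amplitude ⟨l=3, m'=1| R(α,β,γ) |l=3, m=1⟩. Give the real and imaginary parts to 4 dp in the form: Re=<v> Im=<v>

Split into d^3_{1,1}(β=1.6845) × two z-phases.
c=cos(1.684500/2)=0.665786, s=sin(1.684500/2)=0.746143; N=√[24·2·24·2]=48.000000
k: max(0,(1)−(1))=0 … min(3+(1),3−(1))=2
  k=0: (−1)^0·48.0000/(48)·0.6658^6·0.7461^0 = +0.087098
  k=1: (−1)^1·48.0000/(6)·0.6658^4·0.7461^2 = -0.875129
  k=2: (−1)^2·48.0000/(8)·0.6658^2·0.7461^4 = +0.824344
d^3_{1,1}(1.6845) = +0.087098 -0.875129 +0.824344 = +0.036313
D = (-0.888976-0.457954i)·(+0.036313)·(+0.999308-0.037191i) = -0.032877-0.015418i

Re=-0.0329 Im=-0.0154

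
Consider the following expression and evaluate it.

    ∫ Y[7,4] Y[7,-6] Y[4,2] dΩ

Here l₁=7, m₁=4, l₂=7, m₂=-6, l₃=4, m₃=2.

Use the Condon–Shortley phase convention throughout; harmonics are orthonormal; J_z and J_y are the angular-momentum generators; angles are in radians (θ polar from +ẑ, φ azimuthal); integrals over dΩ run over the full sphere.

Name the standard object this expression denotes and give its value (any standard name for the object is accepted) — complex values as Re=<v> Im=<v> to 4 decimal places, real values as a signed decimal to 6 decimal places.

Gaunt coefficient, +0.160865

This is a Gaunt coefficient — the integral of a triple product of spherical harmonics over the sphere.
Rules hold: Σm=0, L=18 even, 0≤4≤14.
N = 15·15·9 = 2025
Δ = 10!·4!·4!/19! = 1/58198140
Racah Σ t=3..7: t=3:−1/17418240 t=4:+1/622080 t=5:−1/230400 t=6:+1/622080 t=7:−1/17418240 = -1/806400
⇒ 3j(7 7 4; 0 0 0)² = 2268/230945, sgn -1
Racah Σ t=0..1: t=0:+1/130636800 t=1:−1/34836480 = -11/522547200
⇒ 3j(7 7 4; 4 -6 2)² = 1331/81396, sgn -1
4πI² = N·(3j₀)²·(3jₘ)² = 441045/1356277
I = +1·√(0.325188/4π) = 0.16086528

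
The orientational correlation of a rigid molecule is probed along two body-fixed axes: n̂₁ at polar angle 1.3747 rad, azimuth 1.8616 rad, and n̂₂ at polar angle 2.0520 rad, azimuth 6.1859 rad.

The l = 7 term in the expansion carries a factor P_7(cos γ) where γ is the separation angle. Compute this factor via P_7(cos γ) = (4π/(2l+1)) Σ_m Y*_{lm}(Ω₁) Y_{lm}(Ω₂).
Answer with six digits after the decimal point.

-0.033594

Expand P_7 via completeness: Σ_{m} conj(Y_{7,m}) at Ω₁ times Y_{7,m} at Ω₂ —
  term(m=-7) = +0.038719+0.085558i   from Y*(Ω₁)=+0.390358+0.195756i, Y(Ω₂)=+0.167084+0.135390i
  term(m=-6) = -0.093725+0.099059i   from Y*(Ω₁)=+0.056201-0.319680i, Y(Ω₂)=-0.350577-0.231551i
  term(m=-5) = +0.056389+0.021849i   from Y*(Ω₁)=+0.167553-0.019656i, Y(Ω₂)=+0.316889+0.167573i
  term(m=-4) = -0.000276-0.014957i   from Y*(Ω₁)=-0.131481-0.304525i, Y(Ω₂)=+0.041729+0.017111i
  term(m=-3) = -0.023687+0.010197i   from Y*(Ω₁)=+0.056008-0.047020i, Y(Ω₂)=-0.337735-0.101467i
  term(m=-2) = -0.026300-0.025820i   from Y*(Ω₁)=-0.270298-0.177712i, Y(Ω₂)=+0.111783+0.022028i
  term(m=-1) = +0.004111-0.010055i   from Y*(Ω₁)=+0.010147-0.033903i, Y(Ω₂)=+0.305502+0.029815i
  term(m=+0) = +0.049437+0.000000i   from Y*(Ω₁)=-0.319535-0.000000i, Y(Ω₂)=-0.154715+0.000000i
  term(m=+1) = +0.004111+0.010055i   from Y*(Ω₁)=-0.010147-0.033903i, Y(Ω₂)=-0.305502+0.029815i
  term(m=+2) = -0.026300+0.025820i   from Y*(Ω₁)=-0.270298+0.177712i, Y(Ω₂)=+0.111783-0.022028i
  term(m=+3) = -0.023687-0.010197i   from Y*(Ω₁)=-0.056008-0.047020i, Y(Ω₂)=+0.337735-0.101467i
  term(m=+4) = -0.000276+0.014957i   from Y*(Ω₁)=-0.131481+0.304525i, Y(Ω₂)=+0.041729-0.017111i
  term(m=+5) = +0.056389-0.021849i   from Y*(Ω₁)=-0.167553-0.019656i, Y(Ω₂)=-0.316889+0.167573i
  term(m=+6) = -0.093725-0.099059i   from Y*(Ω₁)=+0.056201+0.319680i, Y(Ω₂)=-0.350577+0.231551i
  term(m=+7) = +0.038719-0.085558i   from Y*(Ω₁)=-0.390358+0.195756i, Y(Ω₂)=-0.167084+0.135390i
Total Σ_m = -0.040100+0.000000i. Multiply by 0.837758: -0.033594+0.000000i. P_7(cos γ) = -0.033594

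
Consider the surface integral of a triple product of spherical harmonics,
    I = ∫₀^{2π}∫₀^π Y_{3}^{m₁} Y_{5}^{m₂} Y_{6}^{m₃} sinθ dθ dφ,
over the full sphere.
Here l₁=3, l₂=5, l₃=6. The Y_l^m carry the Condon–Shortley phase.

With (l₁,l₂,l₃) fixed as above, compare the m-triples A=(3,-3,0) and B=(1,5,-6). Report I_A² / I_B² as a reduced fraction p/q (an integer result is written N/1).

28/99

l's match ⇒ only the (l;m) 3-j factors differ between A and B.
A: triangle coeff Δ(3,5,6) = 1/675675; Σ_t [0,0]: t=0:+1/69120 = 1/69120; (3j)²=4/429 [(3 5 6; 3 -3 0)], sign=+1
B: triangle coeff Δ(3,5,6) = 1/675675; Σ_t [2,2]: t=2:+1/1935360 = 1/1935360; (3j)²=3/91 [(3 5 6; 1 5 -6)], sign=+1
I_A²/I_B² = (4/429)/(3/91) = 28/99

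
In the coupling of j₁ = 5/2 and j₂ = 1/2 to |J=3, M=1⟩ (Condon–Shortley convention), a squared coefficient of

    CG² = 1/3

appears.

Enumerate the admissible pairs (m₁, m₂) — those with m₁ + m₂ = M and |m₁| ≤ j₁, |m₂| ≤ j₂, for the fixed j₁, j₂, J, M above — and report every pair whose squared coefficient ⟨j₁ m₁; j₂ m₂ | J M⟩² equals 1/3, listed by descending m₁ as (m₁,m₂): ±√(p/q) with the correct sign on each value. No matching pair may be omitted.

(3/2,-1/2): +√(1/3)

Admissible pairs with m₁+m₂ = M = 1: (1/2,1/2), (3/2,-1/2)
  (m₁,m₂)=(3/2,-1/2): CG² = 1/3, CG = +√(1/3)   ← matches the target
  (m₁,m₂)=(1/2,1/2): CG² = 2/3, CG = +√(2/3)
Pairs with CG² = 1/3: (3/2,-1/2): +√(1/3)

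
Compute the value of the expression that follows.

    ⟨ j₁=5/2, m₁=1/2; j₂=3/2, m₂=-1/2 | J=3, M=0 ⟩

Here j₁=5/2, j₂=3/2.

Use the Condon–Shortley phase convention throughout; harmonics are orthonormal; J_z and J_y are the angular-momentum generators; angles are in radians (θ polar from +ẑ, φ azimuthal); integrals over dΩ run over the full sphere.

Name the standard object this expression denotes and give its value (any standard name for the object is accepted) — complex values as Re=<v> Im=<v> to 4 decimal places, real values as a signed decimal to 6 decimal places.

This is a Clebsch–Gordan (vector-coupling) coefficient.
√[7·1!4!2!/8! · 3!2!1!2!3!3!] = √(36/5)
  +(−1)^0/∏(0,1,2,1,2,1)! = 1/4  (running 1/4)
  +(−1)^1/∏(1,0,1,0,3,2)! = -1/12  (running 1/6)
⟨..|..⟩ = √(36/5)·(1/6) = +0.447214

Clebsch–Gordan coefficient, +√(1/5) ≈ +0.447214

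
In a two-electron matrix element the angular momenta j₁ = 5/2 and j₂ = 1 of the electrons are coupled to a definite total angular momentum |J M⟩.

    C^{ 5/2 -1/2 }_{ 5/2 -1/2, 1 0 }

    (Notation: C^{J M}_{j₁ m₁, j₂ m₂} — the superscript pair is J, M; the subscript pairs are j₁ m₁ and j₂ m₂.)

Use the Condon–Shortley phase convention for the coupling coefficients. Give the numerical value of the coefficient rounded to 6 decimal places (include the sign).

-0.169031  (= −√(1/35))

j₁+j₂−J=1  J+j₁−j₂=4  J−j₁+j₂=1  j₁+j₂+J+1=7
(j₁±m₁, j₂±m₂, J±M) = (2,3,1,1,2,3)
P² = 144/35
sum k=0..1:
  [0] +1/6 = 1/6
  [1] −1/4 = -1/4
S = -1/12
C² = P²·S² = 1/35 ; C = -0.169031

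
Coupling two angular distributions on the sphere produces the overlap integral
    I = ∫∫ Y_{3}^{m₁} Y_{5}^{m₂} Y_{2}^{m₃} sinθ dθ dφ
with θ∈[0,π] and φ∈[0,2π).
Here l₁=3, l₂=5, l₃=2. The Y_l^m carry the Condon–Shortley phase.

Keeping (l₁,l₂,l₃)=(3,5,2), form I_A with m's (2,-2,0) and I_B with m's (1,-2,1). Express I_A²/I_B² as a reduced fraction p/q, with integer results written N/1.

Same 3,5,2: normalisation and zero-m 3j drop out of the ratio.
A: Δ: 6! 0! 4! / 11! → 1/2310; sum: t=1:−1/480 = -1/480; 3j²(3 5 2; 2 -2 0) = Δ·Π!·Σ² = 3/110  (sign -1)
B: Δ: 6! 0! 4! / 11! → 1/2310; sum: t=2:+1/288 = 1/288; 3j²(3 5 2; 1 -2 1) = Δ·Π!·Σ² = 1/22  (sign -1)
I_A²/I_B² = (3/110)/(1/22) = 3/5

3/5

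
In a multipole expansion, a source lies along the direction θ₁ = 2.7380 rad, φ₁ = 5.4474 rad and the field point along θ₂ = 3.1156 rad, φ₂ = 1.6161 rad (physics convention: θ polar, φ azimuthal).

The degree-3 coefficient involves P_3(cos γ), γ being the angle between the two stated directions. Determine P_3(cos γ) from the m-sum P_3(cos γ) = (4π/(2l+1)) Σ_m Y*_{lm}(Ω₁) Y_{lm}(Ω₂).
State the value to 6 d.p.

0.525874

Term-by-term m-sum for l=3 (normalisation 4π/7 = 1.795196):
  term(m=-3) = (0.000000, -0.000000)   from Y*(Ω₁)=(-0.020357, -0.014975), Y(Ω₂)=(0.000001, 0.000007)
  term(m=-2) = (0.000019, 0.000098)   from Y*(Ω₁)=(0.014583, 0.144224), Y(Ω₂)=(0.000687, -0.000062)
  term(m=-1) = (-0.010612, -0.008754)   from Y*(Ω₁)=(0.274814, -0.304004), Y(Ω₂)=(-0.001520, -0.033535)
  term(m=+0) = (0.314121, 0.000000)   from Y*(Ω₁)=(-0.421729, -0.000000), Y(Ω₂)=(-0.744841, 0.000000)
  term(m=+1) = (-0.010612, 0.008754)   from Y*(Ω₁)=(-0.274814, -0.304004), Y(Ω₂)=(0.001520, -0.033535)
  term(m=+2) = (0.000019, -0.000098)   from Y*(Ω₁)=(0.014583, -0.144224), Y(Ω₂)=(0.000687, 0.000062)
  term(m=+3) = (0.000000, 0.000000)   from Y*(Ω₁)=(0.020357, -0.014975), Y(Ω₂)=(-0.000001, 0.000007)
Accumulated sum (0.292934, -0.000000); after 4π/(2l+1) scaling, (0.525874, -0.000000) ⇒ P_3 = 0.525874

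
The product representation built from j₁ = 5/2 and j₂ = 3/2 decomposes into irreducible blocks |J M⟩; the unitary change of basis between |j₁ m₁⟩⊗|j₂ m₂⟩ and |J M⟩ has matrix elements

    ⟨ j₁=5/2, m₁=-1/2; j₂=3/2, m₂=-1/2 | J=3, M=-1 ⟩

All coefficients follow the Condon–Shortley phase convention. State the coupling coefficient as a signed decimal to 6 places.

j₁+j₂−J=1  J+j₁−j₂=4  J−j₁+j₂=2  j₁+j₂+J+1=8
(j₁±m₁, j₂±m₂, J±M) = (2,3,1,2,2,4)
P² = 48/5
sum k=0..1:
  [0] +1/6 = 1/6
  [1] −1/8 = -1/8
S = 1/24
C² = P²·S² = 1/60 ; C = +0.129099

+0.129099  (= +√(1/60))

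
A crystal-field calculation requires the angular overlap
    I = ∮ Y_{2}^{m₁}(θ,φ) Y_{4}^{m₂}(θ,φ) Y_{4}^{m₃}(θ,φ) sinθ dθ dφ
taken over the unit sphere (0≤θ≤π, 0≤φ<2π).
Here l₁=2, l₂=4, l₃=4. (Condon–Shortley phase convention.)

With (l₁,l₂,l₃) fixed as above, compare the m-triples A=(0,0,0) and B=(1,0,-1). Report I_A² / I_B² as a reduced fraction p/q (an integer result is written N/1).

40/3

Same 2,4,4: normalisation and zero-m 3j drop out of the ratio.
A: Δ: 2! 2! 6! / 11! → 1/13860; sum: t=0:+1/192 t=1:−1/36 t=2:+1/192 = -5/288; 3j²(2 4 4; 0 0 0) = Δ·Π!·Σ² = 20/693  (sign -1)
B: Δ: 2! 2! 6! / 11! → 1/13860; sum: t=0:+1/96 t=1:−1/72 = -1/288; 3j²(2 4 4; 1 0 -1) = Δ·Π!·Σ² = 1/462  (sign +1)
I_A²/I_B² = (20/693)/(1/462) = 40/3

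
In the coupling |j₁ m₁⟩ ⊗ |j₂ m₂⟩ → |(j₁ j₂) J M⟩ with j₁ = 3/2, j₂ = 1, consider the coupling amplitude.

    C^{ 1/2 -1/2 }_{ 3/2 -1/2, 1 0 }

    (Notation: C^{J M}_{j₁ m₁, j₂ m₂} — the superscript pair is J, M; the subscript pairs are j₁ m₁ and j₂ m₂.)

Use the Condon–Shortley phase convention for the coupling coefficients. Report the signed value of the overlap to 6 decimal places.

-0.577350

triangle: 2!·1!·0!/4! = 2/24
(j±m)!: 1!·2!·1!·1!·0!·1! = 2
prefactor² = (2J+1)·Δ·N² = 1/3
  k=1: −1/(1!·1!·1!·0!·0!·0!) = -1
Σ = -1  ⇒  CG² = 1/3·(-1)² = 1/3
CG = −√(1/3) = -0.577350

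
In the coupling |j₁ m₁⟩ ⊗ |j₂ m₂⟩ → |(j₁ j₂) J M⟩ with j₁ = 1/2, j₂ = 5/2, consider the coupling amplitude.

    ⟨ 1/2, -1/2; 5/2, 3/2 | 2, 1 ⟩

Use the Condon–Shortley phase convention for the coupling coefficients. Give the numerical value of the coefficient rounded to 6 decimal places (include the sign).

−√(2/3) ≈ -0.816497

√[5·1!0!4!/6! · 0!1!4!1!3!1!] = √(24)
  +(−1)^1/∏(1,0,0,3,0,1)! = -1/6  (running -1/6)
⟨..|..⟩ = √(24)·(-1/6) = -0.816497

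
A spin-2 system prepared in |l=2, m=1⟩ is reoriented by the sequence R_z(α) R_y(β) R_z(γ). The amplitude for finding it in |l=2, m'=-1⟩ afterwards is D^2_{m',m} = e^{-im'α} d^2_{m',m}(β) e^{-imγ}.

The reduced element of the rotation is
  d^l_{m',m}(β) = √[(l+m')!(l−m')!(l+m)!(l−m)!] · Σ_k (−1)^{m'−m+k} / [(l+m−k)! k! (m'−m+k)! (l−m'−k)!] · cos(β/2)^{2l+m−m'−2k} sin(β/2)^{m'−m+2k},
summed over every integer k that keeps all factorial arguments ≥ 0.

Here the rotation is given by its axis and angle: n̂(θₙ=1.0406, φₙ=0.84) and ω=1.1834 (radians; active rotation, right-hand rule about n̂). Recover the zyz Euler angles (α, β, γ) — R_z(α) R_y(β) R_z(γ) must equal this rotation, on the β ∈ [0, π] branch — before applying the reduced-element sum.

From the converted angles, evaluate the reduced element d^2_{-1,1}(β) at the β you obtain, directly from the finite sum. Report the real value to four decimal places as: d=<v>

Axis–angle → zyz. n̂ = (sinθₙcosφₙ, sinθₙsinφₙ, cosθₙ) = (+0.575825, +0.642409, +0.505703), ω = 1.1834.
R = I cosω + sinω [n̂]ₓ + (1−cosω) n̂n̂ᵀ gives
  R = [+0.584092, -0.238059, +0.775993; +0.698397, +0.634563, -0.331014; -0.413616, +0.735294, +0.536903]
β = atan2(√(R₁₃²+R₂₃²), R₃₃) = 1.004035; α = atan2(R₂₃, R₁₃) mod 2π = 5.879986; γ = atan2(R₃₂, −R₃₁) mod 2π = 1.058394
d^2_{-1,1}(β=1.0040) via the finite sum:
Half-angle: c=0.876614, s=0.481195. N=√(1·6·6·1)=6.000000
The bounds max(0,m−m')=2 and min(l+m,l−m')=3 give 2 terms
  k=2: (−1)^0·6.0000/(2)·0.8766^2·0.4812^2 = +0.533802
  k=3: (−1)^1·6.0000/(6)·0.8766^0·0.4812^4 = -0.053615
d^2_{-1,1}(1.0040) = +0.533802 -0.053615 = +0.480187

d=0.4802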